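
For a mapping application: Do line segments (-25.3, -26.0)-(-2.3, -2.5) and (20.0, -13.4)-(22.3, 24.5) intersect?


Cross products: d1=1687.89, d2=870.24, d3=-774.75, d4=42.9
d1*d2 < 0 and d3*d4 < 0? no

No, they don't intersect


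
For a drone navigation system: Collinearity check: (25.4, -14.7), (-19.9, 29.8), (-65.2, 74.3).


Cross product: ((-19.9)-25.4)*(74.3-(-14.7)) - (29.8-(-14.7))*((-65.2)-25.4)
= 0

Yes, collinear


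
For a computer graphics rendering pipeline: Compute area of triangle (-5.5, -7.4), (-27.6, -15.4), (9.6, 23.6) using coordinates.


Area = |x_A(y_B-y_C) + x_B(y_C-y_A) + x_C(y_A-y_B)|/2
= |214.5 + (-855.6) + 76.8|/2
= 564.3/2 = 282.15

282.15


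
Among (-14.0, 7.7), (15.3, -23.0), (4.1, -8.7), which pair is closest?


d(P0,P1) = 42.438, d(P0,P2) = 24.4248, d(P1,P2) = 18.164
Closest: P1 and P2

Closest pair: (15.3, -23.0) and (4.1, -8.7), distance = 18.164


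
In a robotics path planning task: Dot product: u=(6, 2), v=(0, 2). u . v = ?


u . v = u_x*v_x + u_y*v_y = 6*0 + 2*2
= 0 + 4 = 4

4


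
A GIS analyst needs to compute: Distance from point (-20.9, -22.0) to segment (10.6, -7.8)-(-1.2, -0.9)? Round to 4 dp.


Project P onto AB: t = 1 (clamped to [0,1])
Closest point on segment: (-1.2, -0.9)
Distance: 28.8669

28.8669


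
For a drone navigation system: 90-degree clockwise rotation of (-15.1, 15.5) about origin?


90° CW: (x,y) -> (y, -x)
(-15.1,15.5) -> (15.5, 15.1)

(15.5, 15.1)


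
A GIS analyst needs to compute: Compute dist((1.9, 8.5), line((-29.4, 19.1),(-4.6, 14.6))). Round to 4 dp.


|cross product| = 122.03
|line direction| = sqrt(635.29) = 25.205
Distance = 122.03/sqrt(635.29) = 4.8415

4.8415


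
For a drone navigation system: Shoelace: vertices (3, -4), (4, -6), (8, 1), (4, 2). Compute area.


Shoelace sum: (3*(-6) - 4*(-4)) + (4*1 - 8*(-6)) + (8*2 - 4*1) + (4*(-4) - 3*2)
= 40
Area = |40|/2 = 20

20


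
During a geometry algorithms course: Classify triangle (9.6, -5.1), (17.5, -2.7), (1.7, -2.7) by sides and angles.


Side lengths squared: AB^2=68.17, BC^2=249.64, CA^2=68.17
Sorted: [68.17, 68.17, 249.64]
By sides: Isosceles, By angles: Obtuse

Isosceles, Obtuse


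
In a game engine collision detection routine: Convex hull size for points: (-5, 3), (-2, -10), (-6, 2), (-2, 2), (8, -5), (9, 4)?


Convex hull vertices (CCW): (-6, 2), (-2, -10), (8, -5), (9, 4), (-5, 3)
Count = 5

5


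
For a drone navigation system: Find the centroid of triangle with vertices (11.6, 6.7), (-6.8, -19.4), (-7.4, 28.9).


Centroid = ((x_A+x_B+x_C)/3, (y_A+y_B+y_C)/3)
= ((11.6+(-6.8)+(-7.4))/3, (6.7+(-19.4)+28.9)/3)
= (-0.8667, 5.4)

(-0.8667, 5.4)


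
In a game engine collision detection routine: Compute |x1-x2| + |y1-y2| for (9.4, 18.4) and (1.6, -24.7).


|9.4-1.6| + |18.4-(-24.7)| = 7.8 + 43.1 = 50.9

50.9


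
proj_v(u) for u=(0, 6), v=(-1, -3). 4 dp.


u.v = -18, |v| = sqrt(10) = 3.1623
Scalar projection = u.v / |v| = -18 / sqrt(10) = -5.6921

-5.6921


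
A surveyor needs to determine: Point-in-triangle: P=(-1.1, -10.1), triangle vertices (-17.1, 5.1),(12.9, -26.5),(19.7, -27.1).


Cross products: AB x AP = 49.6, BC x BP = 103.12, CA x CP = 44.16
All same sign? yes

Yes, inside


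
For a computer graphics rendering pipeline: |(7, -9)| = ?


|u| = sqrt(7^2 + (-9)^2) = sqrt(130) = 11.4018

11.4018


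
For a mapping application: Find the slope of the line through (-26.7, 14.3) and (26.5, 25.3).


slope = (y2-y1)/(x2-x1) = (25.3-14.3)/(26.5-(-26.7)) = 11/53.2 = 0.2068

0.2068


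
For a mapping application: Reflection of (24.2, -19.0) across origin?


Reflection over origin: (x,y) -> (-x,-y)
(24.2, -19) -> (-24.2, 19)

(-24.2, 19)


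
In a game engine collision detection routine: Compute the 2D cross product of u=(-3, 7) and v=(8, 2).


u x v = u_x*v_y - u_y*v_x = (-3)*2 - 7*8
= (-6) - 56 = -62

-62


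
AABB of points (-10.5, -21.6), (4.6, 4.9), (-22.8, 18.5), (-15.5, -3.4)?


x range: [-22.8, 4.6]
y range: [-21.6, 18.5]
Bounding box: (-22.8,-21.6) to (4.6,18.5)

(-22.8,-21.6) to (4.6,18.5)


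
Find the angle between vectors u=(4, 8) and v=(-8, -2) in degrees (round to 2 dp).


u.v = -48, |u| = sqrt(80) = 8.9443, |v| = sqrt(68) = 8.2462
cos(theta) = u.v/(|u||v|) = -48/sqrt(5440) = -0.650791
theta = acos(-0.650791) = 130.6 degrees

130.6 degrees


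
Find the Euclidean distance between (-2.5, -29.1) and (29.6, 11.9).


dx=32.1, dy=41
d^2 = 32.1^2 + 41^2 = 2711.41
d = sqrt(2711.41) = 52.0712

52.0712


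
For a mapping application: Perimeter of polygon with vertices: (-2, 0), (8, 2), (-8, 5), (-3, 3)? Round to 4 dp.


Sides: (-2, 0)->(8, 2): sqrt(104) = 10.198039, (8, 2)->(-8, 5): sqrt(265) = 16.278821, (-8, 5)->(-3, 3): sqrt(29) = 5.385165, (-3, 3)->(-2, 0): sqrt(10) = 3.162278
Sum = 35.024303
Perimeter = 35.0243

35.0243


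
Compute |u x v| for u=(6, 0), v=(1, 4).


|u x v| = |6*4 - 0*1|
= |24 - 0| = 24

24


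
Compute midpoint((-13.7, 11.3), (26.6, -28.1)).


M = (((-13.7)+26.6)/2, (11.3+(-28.1))/2)
= (6.45, -8.4)

(6.45, -8.4)


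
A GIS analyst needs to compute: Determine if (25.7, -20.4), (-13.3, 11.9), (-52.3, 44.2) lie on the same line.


Cross product: ((-13.3)-25.7)*(44.2-(-20.4)) - (11.9-(-20.4))*((-52.3)-25.7)
= 0

Yes, collinear


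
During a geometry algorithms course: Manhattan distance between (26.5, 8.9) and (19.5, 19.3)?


|26.5-19.5| + |8.9-19.3| = 7 + 10.4 = 17.4

17.4


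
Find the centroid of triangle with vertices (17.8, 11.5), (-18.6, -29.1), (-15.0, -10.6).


Centroid = ((x_A+x_B+x_C)/3, (y_A+y_B+y_C)/3)
= ((17.8+(-18.6)+(-15))/3, (11.5+(-29.1)+(-10.6))/3)
= (-5.2667, -9.4)

(-5.2667, -9.4)


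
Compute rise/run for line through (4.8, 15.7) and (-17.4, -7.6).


slope = (y2-y1)/(x2-x1) = ((-7.6)-15.7)/((-17.4)-4.8) = (-23.3)/(-22.2) = 1.0495

1.0495


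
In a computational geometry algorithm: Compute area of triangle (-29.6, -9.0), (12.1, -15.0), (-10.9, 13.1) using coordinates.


Area = |x_A(y_B-y_C) + x_B(y_C-y_A) + x_C(y_A-y_B)|/2
= |831.76 + 267.41 + (-65.4)|/2
= 1033.77/2 = 516.885

516.885


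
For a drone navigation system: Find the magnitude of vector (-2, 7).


|u| = sqrt((-2)^2 + 7^2) = sqrt(53) = 7.2801

7.2801


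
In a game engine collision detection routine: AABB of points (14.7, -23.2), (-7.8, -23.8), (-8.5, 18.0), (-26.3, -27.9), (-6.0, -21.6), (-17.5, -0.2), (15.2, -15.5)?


x range: [-26.3, 15.2]
y range: [-27.9, 18]
Bounding box: (-26.3,-27.9) to (15.2,18)

(-26.3,-27.9) to (15.2,18)


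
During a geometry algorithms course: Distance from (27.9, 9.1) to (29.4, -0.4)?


dx=1.5, dy=-9.5
d^2 = 1.5^2 + (-9.5)^2 = 92.5
d = sqrt(92.5) = 9.6177

9.6177


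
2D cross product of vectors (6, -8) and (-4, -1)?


u x v = u_x*v_y - u_y*v_x = 6*(-1) - (-8)*(-4)
= (-6) - 32 = -38

-38


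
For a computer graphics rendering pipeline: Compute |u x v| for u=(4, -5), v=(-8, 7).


|u x v| = |4*7 - (-5)*(-8)|
= |28 - 40| = 12

12


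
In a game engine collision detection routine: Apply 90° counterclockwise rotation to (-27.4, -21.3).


90° CCW: (x,y) -> (-y, x)
(-27.4,-21.3) -> (21.3, -27.4)

(21.3, -27.4)


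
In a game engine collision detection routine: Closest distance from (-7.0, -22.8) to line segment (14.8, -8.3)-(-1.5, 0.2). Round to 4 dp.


Project P onto AB: t = 0.6868 (clamped to [0,1])
Closest point on segment: (3.6055, -2.4624)
Distance: 22.9368

22.9368


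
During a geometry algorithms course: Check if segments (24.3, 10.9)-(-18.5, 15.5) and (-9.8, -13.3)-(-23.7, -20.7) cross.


Cross products: d1=-84.04, d2=-464.7, d3=1192.62, d4=1573.28
d1*d2 < 0 and d3*d4 < 0? no

No, they don't intersect


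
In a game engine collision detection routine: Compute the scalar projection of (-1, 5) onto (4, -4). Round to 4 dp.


u.v = -24, |v| = sqrt(32) = 5.6569
Scalar projection = u.v / |v| = -24 / sqrt(32) = -4.2426

-4.2426


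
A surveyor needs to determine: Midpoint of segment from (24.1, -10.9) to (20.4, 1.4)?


M = ((24.1+20.4)/2, ((-10.9)+1.4)/2)
= (22.25, -4.75)

(22.25, -4.75)


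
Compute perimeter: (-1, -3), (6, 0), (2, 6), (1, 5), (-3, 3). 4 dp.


Sides: (-1, -3)->(6, 0): sqrt(58) = 7.615773, (6, 0)->(2, 6): sqrt(52) = 7.211103, (2, 6)->(1, 5): sqrt(2) = 1.414214, (1, 5)->(-3, 3): sqrt(20) = 4.472136, (-3, 3)->(-1, -3): sqrt(40) = 6.324555
Sum = 27.037781
Perimeter = 27.0378

27.0378


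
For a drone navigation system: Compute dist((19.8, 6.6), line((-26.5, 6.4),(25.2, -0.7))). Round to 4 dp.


|cross product| = 339.07
|line direction| = sqrt(2723.3) = 52.1852
Distance = 339.07/sqrt(2723.3) = 6.4974

6.4974


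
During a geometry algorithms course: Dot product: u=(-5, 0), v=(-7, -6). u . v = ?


u . v = u_x*v_x + u_y*v_y = (-5)*(-7) + 0*(-6)
= 35 + 0 = 35

35


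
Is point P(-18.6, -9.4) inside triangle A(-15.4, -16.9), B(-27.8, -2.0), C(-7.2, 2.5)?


Cross products: AB x AP = -45.32, BC x BP = -193.84, CA x CP = -123.58
All same sign? yes

Yes, inside


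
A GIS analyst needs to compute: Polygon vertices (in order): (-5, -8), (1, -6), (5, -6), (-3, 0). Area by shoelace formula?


Shoelace sum: ((-5)*(-6) - 1*(-8)) + (1*(-6) - 5*(-6)) + (5*0 - (-3)*(-6)) + ((-3)*(-8) - (-5)*0)
= 68
Area = |68|/2 = 34

34


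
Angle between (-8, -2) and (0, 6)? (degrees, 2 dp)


u.v = -12, |u| = sqrt(68) = 8.2462, |v| = sqrt(36) = 6
cos(theta) = u.v/(|u||v|) = -12/sqrt(2448) = -0.242536
theta = acos(-0.242536) = 104.04 degrees

104.04 degrees


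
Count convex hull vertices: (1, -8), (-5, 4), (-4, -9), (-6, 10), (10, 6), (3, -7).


Convex hull vertices (CCW): (-6, 10), (-4, -9), (1, -8), (3, -7), (10, 6)
Count = 5

5


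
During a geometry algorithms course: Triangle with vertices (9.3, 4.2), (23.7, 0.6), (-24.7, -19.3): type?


Side lengths squared: AB^2=220.32, BC^2=2738.57, CA^2=1708.25
Sorted: [220.32, 1708.25, 2738.57]
By sides: Scalene, By angles: Obtuse

Scalene, Obtuse


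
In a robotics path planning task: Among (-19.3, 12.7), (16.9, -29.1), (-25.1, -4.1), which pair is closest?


d(P0,P1) = 55.2963, d(P0,P2) = 17.773, d(P1,P2) = 48.8774
Closest: P0 and P2

Closest pair: (-19.3, 12.7) and (-25.1, -4.1), distance = 17.773


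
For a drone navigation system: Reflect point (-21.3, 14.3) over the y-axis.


Reflection over y-axis: (x,y) -> (-x,y)
(-21.3, 14.3) -> (21.3, 14.3)

(21.3, 14.3)


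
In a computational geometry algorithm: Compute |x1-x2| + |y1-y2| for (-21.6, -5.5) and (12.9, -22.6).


|(-21.6)-12.9| + |(-5.5)-(-22.6)| = 34.5 + 17.1 = 51.6

51.6


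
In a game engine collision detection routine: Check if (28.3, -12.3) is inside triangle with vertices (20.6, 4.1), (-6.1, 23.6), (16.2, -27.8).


Cross products: AB x AP = 287.73, BC x BP = 967.59, CA x CP = -317.79
All same sign? no

No, outside


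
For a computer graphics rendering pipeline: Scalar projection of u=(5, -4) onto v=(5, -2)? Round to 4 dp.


u.v = 33, |v| = sqrt(29) = 5.3852
Scalar projection = u.v / |v| = 33 / sqrt(29) = 6.1279

6.1279


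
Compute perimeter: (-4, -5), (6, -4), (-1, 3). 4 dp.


Sides: (-4, -5)->(6, -4): sqrt(101) = 10.049876, (6, -4)->(-1, 3): sqrt(98) = 9.899495, (-1, 3)->(-4, -5): sqrt(73) = 8.544004
Sum = 28.493375
Perimeter = 28.4934

28.4934


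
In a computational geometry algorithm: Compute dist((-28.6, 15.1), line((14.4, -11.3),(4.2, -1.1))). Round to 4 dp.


|cross product| = 169.32
|line direction| = sqrt(208.08) = 14.425
Distance = 169.32/sqrt(208.08) = 11.738

11.738


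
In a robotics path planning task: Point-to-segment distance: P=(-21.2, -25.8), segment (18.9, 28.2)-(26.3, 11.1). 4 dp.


Project P onto AB: t = 1 (clamped to [0,1])
Closest point on segment: (26.3, 11.1)
Distance: 60.1486

60.1486


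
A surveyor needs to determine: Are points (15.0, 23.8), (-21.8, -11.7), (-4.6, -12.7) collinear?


Cross product: ((-21.8)-15)*((-12.7)-23.8) - ((-11.7)-23.8)*((-4.6)-15)
= 647.4

No, not collinear


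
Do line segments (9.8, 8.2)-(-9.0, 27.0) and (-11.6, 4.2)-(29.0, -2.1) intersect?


Cross products: d1=297.22, d2=942.06, d3=477.52, d4=-167.32
d1*d2 < 0 and d3*d4 < 0? no

No, they don't intersect


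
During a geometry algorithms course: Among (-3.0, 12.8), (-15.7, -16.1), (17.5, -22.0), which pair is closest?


d(P0,P1) = 31.5674, d(P0,P2) = 40.3892, d(P1,P2) = 33.7202
Closest: P0 and P1

Closest pair: (-3.0, 12.8) and (-15.7, -16.1), distance = 31.5674


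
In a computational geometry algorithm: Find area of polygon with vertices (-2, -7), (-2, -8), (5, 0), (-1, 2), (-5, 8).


Shoelace sum: ((-2)*(-8) - (-2)*(-7)) + ((-2)*0 - 5*(-8)) + (5*2 - (-1)*0) + ((-1)*8 - (-5)*2) + ((-5)*(-7) - (-2)*8)
= 105
Area = |105|/2 = 52.5

52.5


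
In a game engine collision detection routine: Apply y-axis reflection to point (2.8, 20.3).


Reflection over y-axis: (x,y) -> (-x,y)
(2.8, 20.3) -> (-2.8, 20.3)

(-2.8, 20.3)


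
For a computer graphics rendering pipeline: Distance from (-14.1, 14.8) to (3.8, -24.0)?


dx=17.9, dy=-38.8
d^2 = 17.9^2 + (-38.8)^2 = 1825.85
d = sqrt(1825.85) = 42.73

42.73


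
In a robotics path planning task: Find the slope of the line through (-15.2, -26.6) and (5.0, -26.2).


slope = (y2-y1)/(x2-x1) = ((-26.2)-(-26.6))/(5-(-15.2)) = 0.4/20.2 = 0.0198

0.0198


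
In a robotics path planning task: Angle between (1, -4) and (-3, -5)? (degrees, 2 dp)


u.v = 17, |u| = sqrt(17) = 4.1231, |v| = sqrt(34) = 5.831
cos(theta) = u.v/(|u||v|) = 17/sqrt(578) = 0.707107
theta = acos(0.707107) = 45 degrees

45 degrees


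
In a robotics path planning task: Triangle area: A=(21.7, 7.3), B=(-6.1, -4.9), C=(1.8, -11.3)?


Area = |x_A(y_B-y_C) + x_B(y_C-y_A) + x_C(y_A-y_B)|/2
= |138.88 + 113.46 + 21.96|/2
= 274.3/2 = 137.15

137.15


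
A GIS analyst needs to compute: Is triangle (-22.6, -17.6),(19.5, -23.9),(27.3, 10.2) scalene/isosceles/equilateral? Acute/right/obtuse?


Side lengths squared: AB^2=1812.1, BC^2=1223.65, CA^2=3262.85
Sorted: [1223.65, 1812.1, 3262.85]
By sides: Scalene, By angles: Obtuse

Scalene, Obtuse


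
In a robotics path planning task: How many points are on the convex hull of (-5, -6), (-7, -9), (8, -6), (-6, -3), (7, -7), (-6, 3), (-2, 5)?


Convex hull vertices (CCW): (-7, -9), (7, -7), (8, -6), (-2, 5), (-6, 3)
Count = 5

5


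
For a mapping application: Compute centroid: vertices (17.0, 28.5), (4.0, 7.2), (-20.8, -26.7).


Centroid = ((x_A+x_B+x_C)/3, (y_A+y_B+y_C)/3)
= ((17+4+(-20.8))/3, (28.5+7.2+(-26.7))/3)
= (0.0667, 3)

(0.0667, 3)


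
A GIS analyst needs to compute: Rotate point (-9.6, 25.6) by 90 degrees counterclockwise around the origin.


90° CCW: (x,y) -> (-y, x)
(-9.6,25.6) -> (-25.6, -9.6)

(-25.6, -9.6)


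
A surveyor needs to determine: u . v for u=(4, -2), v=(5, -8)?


u . v = u_x*v_x + u_y*v_y = 4*5 + (-2)*(-8)
= 20 + 16 = 36

36


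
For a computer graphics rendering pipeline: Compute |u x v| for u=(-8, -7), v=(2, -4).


|u x v| = |(-8)*(-4) - (-7)*2|
= |32 - (-14)| = 46

46


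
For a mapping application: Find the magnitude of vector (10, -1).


|u| = sqrt(10^2 + (-1)^2) = sqrt(101) = 10.0499

10.0499


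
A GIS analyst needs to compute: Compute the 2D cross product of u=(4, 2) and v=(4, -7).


u x v = u_x*v_y - u_y*v_x = 4*(-7) - 2*4
= (-28) - 8 = -36

-36


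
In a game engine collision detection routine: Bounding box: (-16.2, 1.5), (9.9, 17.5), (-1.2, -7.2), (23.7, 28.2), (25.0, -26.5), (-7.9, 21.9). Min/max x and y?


x range: [-16.2, 25]
y range: [-26.5, 28.2]
Bounding box: (-16.2,-26.5) to (25,28.2)

(-16.2,-26.5) to (25,28.2)


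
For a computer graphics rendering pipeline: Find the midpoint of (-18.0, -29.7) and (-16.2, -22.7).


M = (((-18)+(-16.2))/2, ((-29.7)+(-22.7))/2)
= (-17.1, -26.2)

(-17.1, -26.2)


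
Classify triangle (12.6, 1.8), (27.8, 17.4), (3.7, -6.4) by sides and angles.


Side lengths squared: AB^2=474.4, BC^2=1147.25, CA^2=146.45
Sorted: [146.45, 474.4, 1147.25]
By sides: Scalene, By angles: Obtuse

Scalene, Obtuse


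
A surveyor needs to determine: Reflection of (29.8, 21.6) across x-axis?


Reflection over x-axis: (x,y) -> (x,-y)
(29.8, 21.6) -> (29.8, -21.6)

(29.8, -21.6)


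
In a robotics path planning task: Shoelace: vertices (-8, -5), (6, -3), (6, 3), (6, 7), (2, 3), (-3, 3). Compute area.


Shoelace sum: ((-8)*(-3) - 6*(-5)) + (6*3 - 6*(-3)) + (6*7 - 6*3) + (6*3 - 2*7) + (2*3 - (-3)*3) + ((-3)*(-5) - (-8)*3)
= 172
Area = |172|/2 = 86

86


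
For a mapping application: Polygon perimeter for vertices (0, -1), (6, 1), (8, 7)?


Sides: (0, -1)->(6, 1): sqrt(40) = 6.324555, (6, 1)->(8, 7): sqrt(40) = 6.324555, (8, 7)->(0, -1): sqrt(128) = 11.313708
Sum = 23.962818
Perimeter = 23.9628

23.9628


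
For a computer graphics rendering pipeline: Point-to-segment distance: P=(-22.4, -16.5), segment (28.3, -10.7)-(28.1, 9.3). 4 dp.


Project P onto AB: t = 0 (clamped to [0,1])
Closest point on segment: (28.3, -10.7)
Distance: 51.0307

51.0307


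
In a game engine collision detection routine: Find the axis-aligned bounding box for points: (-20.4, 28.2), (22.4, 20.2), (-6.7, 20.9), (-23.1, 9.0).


x range: [-23.1, 22.4]
y range: [9, 28.2]
Bounding box: (-23.1,9) to (22.4,28.2)

(-23.1,9) to (22.4,28.2)


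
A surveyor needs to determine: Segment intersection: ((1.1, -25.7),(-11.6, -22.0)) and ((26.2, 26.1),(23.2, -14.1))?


Cross products: d1=-853.62, d2=-1375.26, d3=-750.73, d4=-229.09
d1*d2 < 0 and d3*d4 < 0? no

No, they don't intersect


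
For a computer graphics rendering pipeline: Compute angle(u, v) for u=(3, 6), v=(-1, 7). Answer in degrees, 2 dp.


u.v = 39, |u| = sqrt(45) = 6.7082, |v| = sqrt(50) = 7.0711
cos(theta) = u.v/(|u||v|) = 39/sqrt(2250) = 0.822192
theta = acos(0.822192) = 34.7 degrees

34.7 degrees


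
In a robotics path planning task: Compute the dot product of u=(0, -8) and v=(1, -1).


u . v = u_x*v_x + u_y*v_y = 0*1 + (-8)*(-1)
= 0 + 8 = 8

8


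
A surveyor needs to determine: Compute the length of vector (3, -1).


|u| = sqrt(3^2 + (-1)^2) = sqrt(10) = 3.1623

3.1623


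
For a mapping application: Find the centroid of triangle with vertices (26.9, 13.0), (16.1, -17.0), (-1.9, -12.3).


Centroid = ((x_A+x_B+x_C)/3, (y_A+y_B+y_C)/3)
= ((26.9+16.1+(-1.9))/3, (13+(-17)+(-12.3))/3)
= (13.7, -5.4333)

(13.7, -5.4333)


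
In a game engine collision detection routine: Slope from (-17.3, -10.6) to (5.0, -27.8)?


slope = (y2-y1)/(x2-x1) = ((-27.8)-(-10.6))/(5-(-17.3)) = (-17.2)/22.3 = -0.7713

-0.7713


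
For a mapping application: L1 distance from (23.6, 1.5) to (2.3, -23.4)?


|23.6-2.3| + |1.5-(-23.4)| = 21.3 + 24.9 = 46.2

46.2


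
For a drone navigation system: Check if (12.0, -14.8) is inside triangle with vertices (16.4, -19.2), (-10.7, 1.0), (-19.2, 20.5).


Cross products: AB x AP = -30.36, BC x BP = -308.35, CA x CP = -18.04
All same sign? yes

Yes, inside


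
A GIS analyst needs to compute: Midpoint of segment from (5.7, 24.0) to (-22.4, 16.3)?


M = ((5.7+(-22.4))/2, (24+16.3)/2)
= (-8.35, 20.15)

(-8.35, 20.15)


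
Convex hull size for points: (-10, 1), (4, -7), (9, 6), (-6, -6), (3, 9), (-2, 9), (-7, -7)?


Convex hull vertices (CCW): (-10, 1), (-7, -7), (4, -7), (9, 6), (3, 9), (-2, 9)
Count = 6

6


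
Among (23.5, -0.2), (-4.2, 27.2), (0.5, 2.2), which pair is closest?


d(P0,P1) = 38.9622, d(P0,P2) = 23.1249, d(P1,P2) = 25.438
Closest: P0 and P2

Closest pair: (23.5, -0.2) and (0.5, 2.2), distance = 23.1249


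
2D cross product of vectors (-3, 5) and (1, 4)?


u x v = u_x*v_y - u_y*v_x = (-3)*4 - 5*1
= (-12) - 5 = -17

-17


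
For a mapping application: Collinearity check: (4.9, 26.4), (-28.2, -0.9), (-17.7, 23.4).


Cross product: ((-28.2)-4.9)*(23.4-26.4) - ((-0.9)-26.4)*((-17.7)-4.9)
= -517.68

No, not collinear


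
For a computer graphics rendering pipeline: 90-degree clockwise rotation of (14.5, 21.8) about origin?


90° CW: (x,y) -> (y, -x)
(14.5,21.8) -> (21.8, -14.5)

(21.8, -14.5)


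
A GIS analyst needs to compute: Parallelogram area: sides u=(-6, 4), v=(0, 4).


|u x v| = |(-6)*4 - 4*0|
= |(-24) - 0| = 24

24


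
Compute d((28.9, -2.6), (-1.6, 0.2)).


dx=-30.5, dy=2.8
d^2 = (-30.5)^2 + 2.8^2 = 938.09
d = sqrt(938.09) = 30.6283

30.6283


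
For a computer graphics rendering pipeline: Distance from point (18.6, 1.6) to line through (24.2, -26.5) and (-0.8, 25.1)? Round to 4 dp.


|cross product| = 413.54
|line direction| = sqrt(3287.56) = 57.3372
Distance = 413.54/sqrt(3287.56) = 7.2124

7.2124


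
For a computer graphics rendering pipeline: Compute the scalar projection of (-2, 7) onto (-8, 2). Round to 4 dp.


u.v = 30, |v| = sqrt(68) = 8.2462
Scalar projection = u.v / |v| = 30 / sqrt(68) = 3.638

3.638


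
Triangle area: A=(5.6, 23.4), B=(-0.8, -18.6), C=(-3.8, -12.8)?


Area = |x_A(y_B-y_C) + x_B(y_C-y_A) + x_C(y_A-y_B)|/2
= |(-32.48) + 28.96 + (-159.6)|/2
= 163.12/2 = 81.56

81.56


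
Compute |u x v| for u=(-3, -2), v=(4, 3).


|u x v| = |(-3)*3 - (-2)*4|
= |(-9) - (-8)| = 1

1


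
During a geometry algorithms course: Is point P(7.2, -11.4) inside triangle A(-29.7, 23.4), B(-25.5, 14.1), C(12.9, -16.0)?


Cross products: AB x AP = 197.01, BC x BP = 5.07, CA x CP = 28.62
All same sign? yes

Yes, inside


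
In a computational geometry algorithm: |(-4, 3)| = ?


|u| = sqrt((-4)^2 + 3^2) = sqrt(25) = 5

5


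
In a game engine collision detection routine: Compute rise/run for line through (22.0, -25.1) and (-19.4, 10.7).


slope = (y2-y1)/(x2-x1) = (10.7-(-25.1))/((-19.4)-22) = 35.8/(-41.4) = -0.8647

-0.8647


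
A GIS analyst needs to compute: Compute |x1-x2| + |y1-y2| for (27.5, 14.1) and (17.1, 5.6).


|27.5-17.1| + |14.1-5.6| = 10.4 + 8.5 = 18.9

18.9


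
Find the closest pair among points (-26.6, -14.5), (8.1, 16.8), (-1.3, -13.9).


d(P0,P1) = 46.7309, d(P0,P2) = 25.3071, d(P1,P2) = 32.1069
Closest: P0 and P2

Closest pair: (-26.6, -14.5) and (-1.3, -13.9), distance = 25.3071


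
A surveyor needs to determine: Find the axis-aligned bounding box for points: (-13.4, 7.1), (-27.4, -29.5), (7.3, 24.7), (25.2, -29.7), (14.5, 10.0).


x range: [-27.4, 25.2]
y range: [-29.7, 24.7]
Bounding box: (-27.4,-29.7) to (25.2,24.7)

(-27.4,-29.7) to (25.2,24.7)


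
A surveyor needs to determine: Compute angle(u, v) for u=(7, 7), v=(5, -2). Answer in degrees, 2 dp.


u.v = 21, |u| = sqrt(98) = 9.8995, |v| = sqrt(29) = 5.3852
cos(theta) = u.v/(|u||v|) = 21/sqrt(2842) = 0.393919
theta = acos(0.393919) = 66.8 degrees

66.8 degrees


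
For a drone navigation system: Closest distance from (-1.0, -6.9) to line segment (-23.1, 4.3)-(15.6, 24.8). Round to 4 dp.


Project P onto AB: t = 0.3262 (clamped to [0,1])
Closest point on segment: (-10.4753, 10.9875)
Distance: 20.2421

20.2421


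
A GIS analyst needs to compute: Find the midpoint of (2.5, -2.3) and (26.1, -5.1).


M = ((2.5+26.1)/2, ((-2.3)+(-5.1))/2)
= (14.3, -3.7)

(14.3, -3.7)


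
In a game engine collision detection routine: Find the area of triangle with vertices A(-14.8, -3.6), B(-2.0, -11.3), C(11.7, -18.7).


Area = |x_A(y_B-y_C) + x_B(y_C-y_A) + x_C(y_A-y_B)|/2
= |(-109.52) + 30.2 + 90.09|/2
= 10.77/2 = 5.385

5.385


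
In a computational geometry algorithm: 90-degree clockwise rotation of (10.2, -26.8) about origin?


90° CW: (x,y) -> (y, -x)
(10.2,-26.8) -> (-26.8, -10.2)

(-26.8, -10.2)


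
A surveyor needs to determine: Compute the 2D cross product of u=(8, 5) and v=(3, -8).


u x v = u_x*v_y - u_y*v_x = 8*(-8) - 5*3
= (-64) - 15 = -79

-79


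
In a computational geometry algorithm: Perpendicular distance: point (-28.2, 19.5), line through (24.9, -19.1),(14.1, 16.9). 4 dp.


|cross product| = 1494.72
|line direction| = sqrt(1412.64) = 37.5851
Distance = 1494.72/sqrt(1412.64) = 39.7689

39.7689


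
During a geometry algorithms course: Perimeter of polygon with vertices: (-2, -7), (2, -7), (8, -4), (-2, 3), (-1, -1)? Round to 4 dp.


Sides: (-2, -7)->(2, -7): sqrt(16) = 4, (2, -7)->(8, -4): sqrt(45) = 6.708204, (8, -4)->(-2, 3): sqrt(149) = 12.206556, (-2, 3)->(-1, -1): sqrt(17) = 4.123106, (-1, -1)->(-2, -7): sqrt(37) = 6.082763
Sum = 33.120629
Perimeter = 33.1206

33.1206


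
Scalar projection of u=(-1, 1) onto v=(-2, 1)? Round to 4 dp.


u.v = 3, |v| = sqrt(5) = 2.2361
Scalar projection = u.v / |v| = 3 / sqrt(5) = 1.3416

1.3416


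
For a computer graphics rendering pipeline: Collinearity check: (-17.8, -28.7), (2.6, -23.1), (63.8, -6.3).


Cross product: (2.6-(-17.8))*((-6.3)-(-28.7)) - ((-23.1)-(-28.7))*(63.8-(-17.8))
= 0

Yes, collinear


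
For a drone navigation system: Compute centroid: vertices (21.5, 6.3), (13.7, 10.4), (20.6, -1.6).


Centroid = ((x_A+x_B+x_C)/3, (y_A+y_B+y_C)/3)
= ((21.5+13.7+20.6)/3, (6.3+10.4+(-1.6))/3)
= (18.6, 5.0333)

(18.6, 5.0333)


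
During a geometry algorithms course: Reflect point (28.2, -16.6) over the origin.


Reflection over origin: (x,y) -> (-x,-y)
(28.2, -16.6) -> (-28.2, 16.6)

(-28.2, 16.6)


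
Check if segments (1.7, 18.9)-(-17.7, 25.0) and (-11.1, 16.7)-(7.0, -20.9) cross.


Cross products: d1=521.1, d2=-97.93, d3=120.76, d4=739.79
d1*d2 < 0 and d3*d4 < 0? no

No, they don't intersect


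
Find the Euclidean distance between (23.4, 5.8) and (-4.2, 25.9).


dx=-27.6, dy=20.1
d^2 = (-27.6)^2 + 20.1^2 = 1165.77
d = sqrt(1165.77) = 34.1434

34.1434


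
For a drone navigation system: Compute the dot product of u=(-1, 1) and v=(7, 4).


u . v = u_x*v_x + u_y*v_y = (-1)*7 + 1*4
= (-7) + 4 = -3

-3


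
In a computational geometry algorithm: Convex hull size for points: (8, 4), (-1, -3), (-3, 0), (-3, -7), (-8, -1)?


Convex hull vertices (CCW): (-8, -1), (-3, -7), (8, 4)
Count = 3

3


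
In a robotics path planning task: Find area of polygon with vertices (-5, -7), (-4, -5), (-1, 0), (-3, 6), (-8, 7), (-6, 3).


Shoelace sum: ((-5)*(-5) - (-4)*(-7)) + ((-4)*0 - (-1)*(-5)) + ((-1)*6 - (-3)*0) + ((-3)*7 - (-8)*6) + ((-8)*3 - (-6)*7) + ((-6)*(-7) - (-5)*3)
= 88
Area = |88|/2 = 44

44


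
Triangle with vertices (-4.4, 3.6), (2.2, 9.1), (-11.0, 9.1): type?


Side lengths squared: AB^2=73.81, BC^2=174.24, CA^2=73.81
Sorted: [73.81, 73.81, 174.24]
By sides: Isosceles, By angles: Obtuse

Isosceles, Obtuse


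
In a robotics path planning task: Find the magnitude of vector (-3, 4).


|u| = sqrt((-3)^2 + 4^2) = sqrt(25) = 5

5


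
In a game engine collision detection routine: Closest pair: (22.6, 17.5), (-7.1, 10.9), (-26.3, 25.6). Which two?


d(P0,P1) = 30.4245, d(P0,P2) = 49.5663, d(P1,P2) = 24.1812
Closest: P1 and P2

Closest pair: (-7.1, 10.9) and (-26.3, 25.6), distance = 24.1812


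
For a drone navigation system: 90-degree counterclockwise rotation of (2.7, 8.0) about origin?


90° CCW: (x,y) -> (-y, x)
(2.7,8) -> (-8, 2.7)

(-8, 2.7)


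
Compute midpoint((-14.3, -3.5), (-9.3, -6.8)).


M = (((-14.3)+(-9.3))/2, ((-3.5)+(-6.8))/2)
= (-11.8, -5.15)

(-11.8, -5.15)


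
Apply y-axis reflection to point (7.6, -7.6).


Reflection over y-axis: (x,y) -> (-x,y)
(7.6, -7.6) -> (-7.6, -7.6)

(-7.6, -7.6)


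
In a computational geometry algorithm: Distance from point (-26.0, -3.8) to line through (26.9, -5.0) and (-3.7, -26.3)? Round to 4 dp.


|cross product| = 1163.49
|line direction| = sqrt(1390.05) = 37.2834
Distance = 1163.49/sqrt(1390.05) = 31.2067

31.2067


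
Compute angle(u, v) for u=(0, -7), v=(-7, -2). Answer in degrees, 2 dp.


u.v = 14, |u| = sqrt(49) = 7, |v| = sqrt(53) = 7.2801
cos(theta) = u.v/(|u||v|) = 14/sqrt(2597) = 0.274721
theta = acos(0.274721) = 74.05 degrees

74.05 degrees


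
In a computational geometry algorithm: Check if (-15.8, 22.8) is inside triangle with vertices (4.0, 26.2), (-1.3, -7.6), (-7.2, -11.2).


Cross products: AB x AP = -651.22, BC x BP = -231.56, CA x CP = 702.44
All same sign? no

No, outside


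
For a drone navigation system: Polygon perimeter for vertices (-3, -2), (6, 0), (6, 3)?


Sides: (-3, -2)->(6, 0): sqrt(85) = 9.219544, (6, 0)->(6, 3): sqrt(9) = 3, (6, 3)->(-3, -2): sqrt(106) = 10.29563
Sum = 22.515174
Perimeter = 22.5152

22.5152


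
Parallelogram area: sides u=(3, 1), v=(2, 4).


|u x v| = |3*4 - 1*2|
= |12 - 2| = 10

10


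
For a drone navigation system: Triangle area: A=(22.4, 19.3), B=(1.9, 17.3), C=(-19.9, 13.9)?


Area = |x_A(y_B-y_C) + x_B(y_C-y_A) + x_C(y_A-y_B)|/2
= |76.16 + (-10.26) + (-39.8)|/2
= 26.1/2 = 13.05

13.05


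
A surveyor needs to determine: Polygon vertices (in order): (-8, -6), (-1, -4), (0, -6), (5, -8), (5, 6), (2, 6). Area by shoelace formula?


Shoelace sum: ((-8)*(-4) - (-1)*(-6)) + ((-1)*(-6) - 0*(-4)) + (0*(-8) - 5*(-6)) + (5*6 - 5*(-8)) + (5*6 - 2*6) + (2*(-6) - (-8)*6)
= 186
Area = |186|/2 = 93

93


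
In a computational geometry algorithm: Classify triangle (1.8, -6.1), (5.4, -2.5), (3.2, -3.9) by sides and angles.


Side lengths squared: AB^2=25.92, BC^2=6.8, CA^2=6.8
Sorted: [6.8, 6.8, 25.92]
By sides: Isosceles, By angles: Obtuse

Isosceles, Obtuse


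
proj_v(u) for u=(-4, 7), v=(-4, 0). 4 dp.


u.v = 16, |v| = sqrt(16) = 4
Scalar projection = u.v / |v| = 16 / sqrt(16) = 4

4


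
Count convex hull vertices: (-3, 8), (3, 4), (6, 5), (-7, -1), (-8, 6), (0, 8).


Convex hull vertices (CCW): (-8, 6), (-7, -1), (6, 5), (0, 8), (-3, 8)
Count = 5

5


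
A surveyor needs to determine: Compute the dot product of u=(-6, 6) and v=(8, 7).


u . v = u_x*v_x + u_y*v_y = (-6)*8 + 6*7
= (-48) + 42 = -6

-6


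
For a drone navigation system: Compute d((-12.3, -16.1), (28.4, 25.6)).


dx=40.7, dy=41.7
d^2 = 40.7^2 + 41.7^2 = 3395.38
d = sqrt(3395.38) = 58.2699

58.2699


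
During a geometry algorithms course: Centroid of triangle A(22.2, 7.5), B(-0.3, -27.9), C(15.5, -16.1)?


Centroid = ((x_A+x_B+x_C)/3, (y_A+y_B+y_C)/3)
= ((22.2+(-0.3)+15.5)/3, (7.5+(-27.9)+(-16.1))/3)
= (12.4667, -12.1667)

(12.4667, -12.1667)


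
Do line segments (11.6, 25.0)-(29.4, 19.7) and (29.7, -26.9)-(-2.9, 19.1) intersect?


Cross products: d1=-859.34, d2=-1505.36, d3=-827.89, d4=-181.87
d1*d2 < 0 and d3*d4 < 0? no

No, they don't intersect


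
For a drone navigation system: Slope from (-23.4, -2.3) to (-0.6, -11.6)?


slope = (y2-y1)/(x2-x1) = ((-11.6)-(-2.3))/((-0.6)-(-23.4)) = (-9.3)/22.8 = -0.4079

-0.4079


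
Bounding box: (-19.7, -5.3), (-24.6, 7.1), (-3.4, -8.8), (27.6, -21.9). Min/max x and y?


x range: [-24.6, 27.6]
y range: [-21.9, 7.1]
Bounding box: (-24.6,-21.9) to (27.6,7.1)

(-24.6,-21.9) to (27.6,7.1)


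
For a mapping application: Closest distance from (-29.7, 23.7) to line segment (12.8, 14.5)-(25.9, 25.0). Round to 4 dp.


Project P onto AB: t = 0 (clamped to [0,1])
Closest point on segment: (12.8, 14.5)
Distance: 43.4844

43.4844


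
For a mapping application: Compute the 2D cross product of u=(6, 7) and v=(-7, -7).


u x v = u_x*v_y - u_y*v_x = 6*(-7) - 7*(-7)
= (-42) - (-49) = 7

7


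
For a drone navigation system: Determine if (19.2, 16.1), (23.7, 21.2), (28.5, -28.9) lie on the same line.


Cross product: (23.7-19.2)*((-28.9)-16.1) - (21.2-16.1)*(28.5-19.2)
= -249.93

No, not collinear


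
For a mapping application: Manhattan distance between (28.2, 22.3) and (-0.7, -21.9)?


|28.2-(-0.7)| + |22.3-(-21.9)| = 28.9 + 44.2 = 73.1

73.1


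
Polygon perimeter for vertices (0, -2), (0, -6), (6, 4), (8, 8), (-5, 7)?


Sides: (0, -2)->(0, -6): sqrt(16) = 4, (0, -6)->(6, 4): sqrt(136) = 11.661904, (6, 4)->(8, 8): sqrt(20) = 4.472136, (8, 8)->(-5, 7): sqrt(170) = 13.038405, (-5, 7)->(0, -2): sqrt(106) = 10.29563
Sum = 43.468075
Perimeter = 43.4681

43.4681


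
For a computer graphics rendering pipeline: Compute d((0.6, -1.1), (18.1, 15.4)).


dx=17.5, dy=16.5
d^2 = 17.5^2 + 16.5^2 = 578.5
d = sqrt(578.5) = 24.052

24.052


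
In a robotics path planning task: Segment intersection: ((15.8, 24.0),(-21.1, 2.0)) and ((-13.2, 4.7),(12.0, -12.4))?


Cross products: d1=982.26, d2=-203.13, d3=74.17, d4=1259.56
d1*d2 < 0 and d3*d4 < 0? no

No, they don't intersect


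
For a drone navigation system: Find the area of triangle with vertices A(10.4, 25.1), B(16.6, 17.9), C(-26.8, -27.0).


Area = |x_A(y_B-y_C) + x_B(y_C-y_A) + x_C(y_A-y_B)|/2
= |466.96 + (-864.86) + (-192.96)|/2
= 590.86/2 = 295.43

295.43


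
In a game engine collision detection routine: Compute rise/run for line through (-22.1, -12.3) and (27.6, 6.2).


slope = (y2-y1)/(x2-x1) = (6.2-(-12.3))/(27.6-(-22.1)) = 18.5/49.7 = 0.3722

0.3722


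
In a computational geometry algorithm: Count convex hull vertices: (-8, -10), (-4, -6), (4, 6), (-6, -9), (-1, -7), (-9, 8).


Convex hull vertices (CCW): (-9, 8), (-8, -10), (-1, -7), (4, 6)
Count = 4

4


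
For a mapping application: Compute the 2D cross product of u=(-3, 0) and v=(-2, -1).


u x v = u_x*v_y - u_y*v_x = (-3)*(-1) - 0*(-2)
= 3 - 0 = 3

3


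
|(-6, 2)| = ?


|u| = sqrt((-6)^2 + 2^2) = sqrt(40) = 6.3246

6.3246


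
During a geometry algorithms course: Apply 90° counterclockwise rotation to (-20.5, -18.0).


90° CCW: (x,y) -> (-y, x)
(-20.5,-18) -> (18, -20.5)

(18, -20.5)


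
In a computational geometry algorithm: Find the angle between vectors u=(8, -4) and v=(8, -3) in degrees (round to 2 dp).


u.v = 76, |u| = sqrt(80) = 8.9443, |v| = sqrt(73) = 8.544
cos(theta) = u.v/(|u||v|) = 76/sqrt(5840) = 0.994505
theta = acos(0.994505) = 6.01 degrees

6.01 degrees


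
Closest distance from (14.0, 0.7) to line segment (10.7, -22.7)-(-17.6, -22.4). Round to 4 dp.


Project P onto AB: t = 0 (clamped to [0,1])
Closest point on segment: (10.7, -22.7)
Distance: 23.6315

23.6315


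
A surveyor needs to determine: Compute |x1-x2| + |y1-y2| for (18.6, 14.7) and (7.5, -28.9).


|18.6-7.5| + |14.7-(-28.9)| = 11.1 + 43.6 = 54.7

54.7


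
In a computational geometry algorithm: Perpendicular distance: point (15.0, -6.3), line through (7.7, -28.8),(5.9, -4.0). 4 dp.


|cross product| = 221.54
|line direction| = sqrt(618.28) = 24.8652
Distance = 221.54/sqrt(618.28) = 8.9096

8.9096


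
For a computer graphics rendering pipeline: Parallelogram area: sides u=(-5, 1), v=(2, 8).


|u x v| = |(-5)*8 - 1*2|
= |(-40) - 2| = 42

42


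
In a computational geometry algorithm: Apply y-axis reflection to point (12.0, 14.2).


Reflection over y-axis: (x,y) -> (-x,y)
(12, 14.2) -> (-12, 14.2)

(-12, 14.2)


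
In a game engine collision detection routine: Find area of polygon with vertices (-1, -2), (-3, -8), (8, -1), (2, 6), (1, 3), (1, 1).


Shoelace sum: ((-1)*(-8) - (-3)*(-2)) + ((-3)*(-1) - 8*(-8)) + (8*6 - 2*(-1)) + (2*3 - 1*6) + (1*1 - 1*3) + (1*(-2) - (-1)*1)
= 116
Area = |116|/2 = 58

58


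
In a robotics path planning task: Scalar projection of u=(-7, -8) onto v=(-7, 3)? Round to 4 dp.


u.v = 25, |v| = sqrt(58) = 7.6158
Scalar projection = u.v / |v| = 25 / sqrt(58) = 3.2827

3.2827


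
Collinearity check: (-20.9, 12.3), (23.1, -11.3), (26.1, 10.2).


Cross product: (23.1-(-20.9))*(10.2-12.3) - ((-11.3)-12.3)*(26.1-(-20.9))
= 1016.8

No, not collinear


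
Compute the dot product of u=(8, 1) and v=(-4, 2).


u . v = u_x*v_x + u_y*v_y = 8*(-4) + 1*2
= (-32) + 2 = -30

-30


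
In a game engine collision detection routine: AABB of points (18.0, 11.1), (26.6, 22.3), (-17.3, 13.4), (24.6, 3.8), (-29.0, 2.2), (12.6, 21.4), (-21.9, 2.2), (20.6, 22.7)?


x range: [-29, 26.6]
y range: [2.2, 22.7]
Bounding box: (-29,2.2) to (26.6,22.7)

(-29,2.2) to (26.6,22.7)


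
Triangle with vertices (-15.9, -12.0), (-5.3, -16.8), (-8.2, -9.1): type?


Side lengths squared: AB^2=135.4, BC^2=67.7, CA^2=67.7
Sorted: [67.7, 67.7, 135.4]
By sides: Isosceles, By angles: Right

Isosceles, Right


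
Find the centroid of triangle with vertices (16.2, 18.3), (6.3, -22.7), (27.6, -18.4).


Centroid = ((x_A+x_B+x_C)/3, (y_A+y_B+y_C)/3)
= ((16.2+6.3+27.6)/3, (18.3+(-22.7)+(-18.4))/3)
= (16.7, -7.6)

(16.7, -7.6)


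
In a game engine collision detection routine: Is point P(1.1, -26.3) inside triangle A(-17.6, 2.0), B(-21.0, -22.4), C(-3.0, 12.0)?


Cross products: AB x AP = 552.5, BC x BP = -830.44, CA x CP = 600.18
All same sign? no

No, outside


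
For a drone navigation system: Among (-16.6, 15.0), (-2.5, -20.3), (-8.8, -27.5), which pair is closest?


d(P0,P1) = 38.0118, d(P0,P2) = 43.2098, d(P1,P2) = 9.5671
Closest: P1 and P2

Closest pair: (-2.5, -20.3) and (-8.8, -27.5), distance = 9.5671


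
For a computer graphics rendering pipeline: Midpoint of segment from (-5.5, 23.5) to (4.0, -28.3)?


M = (((-5.5)+4)/2, (23.5+(-28.3))/2)
= (-0.75, -2.4)

(-0.75, -2.4)


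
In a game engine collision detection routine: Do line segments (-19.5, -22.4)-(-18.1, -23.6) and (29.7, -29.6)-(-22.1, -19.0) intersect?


Cross products: d1=148.56, d2=195.88, d3=48.96, d4=1.64
d1*d2 < 0 and d3*d4 < 0? no

No, they don't intersect


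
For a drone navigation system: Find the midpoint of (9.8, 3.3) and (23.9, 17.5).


M = ((9.8+23.9)/2, (3.3+17.5)/2)
= (16.85, 10.4)

(16.85, 10.4)


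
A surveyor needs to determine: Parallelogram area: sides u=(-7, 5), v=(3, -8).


|u x v| = |(-7)*(-8) - 5*3|
= |56 - 15| = 41

41


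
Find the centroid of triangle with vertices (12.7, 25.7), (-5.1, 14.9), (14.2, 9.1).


Centroid = ((x_A+x_B+x_C)/3, (y_A+y_B+y_C)/3)
= ((12.7+(-5.1)+14.2)/3, (25.7+14.9+9.1)/3)
= (7.2667, 16.5667)

(7.2667, 16.5667)


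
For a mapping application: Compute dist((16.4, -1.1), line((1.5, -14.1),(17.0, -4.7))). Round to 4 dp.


|cross product| = 61.44
|line direction| = sqrt(328.61) = 18.1276
Distance = 61.44/sqrt(328.61) = 3.3893

3.3893


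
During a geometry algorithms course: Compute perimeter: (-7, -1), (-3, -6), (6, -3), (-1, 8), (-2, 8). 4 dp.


Sides: (-7, -1)->(-3, -6): sqrt(41) = 6.403124, (-3, -6)->(6, -3): sqrt(90) = 9.486833, (6, -3)->(-1, 8): sqrt(170) = 13.038405, (-1, 8)->(-2, 8): sqrt(1) = 1, (-2, 8)->(-7, -1): sqrt(106) = 10.29563
Sum = 40.223992
Perimeter = 40.224

40.224


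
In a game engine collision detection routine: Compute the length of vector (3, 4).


|u| = sqrt(3^2 + 4^2) = sqrt(25) = 5

5


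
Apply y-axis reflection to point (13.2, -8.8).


Reflection over y-axis: (x,y) -> (-x,y)
(13.2, -8.8) -> (-13.2, -8.8)

(-13.2, -8.8)


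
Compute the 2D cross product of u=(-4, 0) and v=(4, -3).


u x v = u_x*v_y - u_y*v_x = (-4)*(-3) - 0*4
= 12 - 0 = 12

12


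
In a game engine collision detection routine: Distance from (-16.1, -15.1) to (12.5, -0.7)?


dx=28.6, dy=14.4
d^2 = 28.6^2 + 14.4^2 = 1025.32
d = sqrt(1025.32) = 32.0206

32.0206


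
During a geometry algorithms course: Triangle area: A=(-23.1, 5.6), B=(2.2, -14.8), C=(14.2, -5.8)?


Area = |x_A(y_B-y_C) + x_B(y_C-y_A) + x_C(y_A-y_B)|/2
= |207.9 + (-25.08) + 289.68|/2
= 472.5/2 = 236.25

236.25


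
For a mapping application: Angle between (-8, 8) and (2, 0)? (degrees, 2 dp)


u.v = -16, |u| = sqrt(128) = 11.3137, |v| = sqrt(4) = 2
cos(theta) = u.v/(|u||v|) = -16/sqrt(512) = -0.707107
theta = acos(-0.707107) = 135 degrees

135 degrees


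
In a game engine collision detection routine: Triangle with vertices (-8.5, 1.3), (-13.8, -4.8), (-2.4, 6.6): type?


Side lengths squared: AB^2=65.3, BC^2=259.92, CA^2=65.3
Sorted: [65.3, 65.3, 259.92]
By sides: Isosceles, By angles: Obtuse

Isosceles, Obtuse


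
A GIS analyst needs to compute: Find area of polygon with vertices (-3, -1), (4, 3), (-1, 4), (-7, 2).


Shoelace sum: ((-3)*3 - 4*(-1)) + (4*4 - (-1)*3) + ((-1)*2 - (-7)*4) + ((-7)*(-1) - (-3)*2)
= 53
Area = |53|/2 = 26.5

26.5
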